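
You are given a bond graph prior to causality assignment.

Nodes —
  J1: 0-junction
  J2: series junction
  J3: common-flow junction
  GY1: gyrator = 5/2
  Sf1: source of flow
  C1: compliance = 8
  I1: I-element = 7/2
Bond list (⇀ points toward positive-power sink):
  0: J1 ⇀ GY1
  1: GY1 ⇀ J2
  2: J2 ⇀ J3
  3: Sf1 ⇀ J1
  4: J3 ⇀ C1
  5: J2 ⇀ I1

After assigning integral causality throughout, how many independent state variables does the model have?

#3 stroke at Sf1  (Sf1 fixes flow; stroke at Sf1)
#0 stroke at J1  (closing 0-jn rule on J1)
#1 stroke at J2  (through GY1, causality inverts; strokes same side of GY1)
#4 stroke at J3  (prefer integral on C1)
#2 stroke at J2  (closing 1-jn rule on J3)
#5 stroke at I1  (only one flow-in slot at J2)

2  (C1, I1 all integral)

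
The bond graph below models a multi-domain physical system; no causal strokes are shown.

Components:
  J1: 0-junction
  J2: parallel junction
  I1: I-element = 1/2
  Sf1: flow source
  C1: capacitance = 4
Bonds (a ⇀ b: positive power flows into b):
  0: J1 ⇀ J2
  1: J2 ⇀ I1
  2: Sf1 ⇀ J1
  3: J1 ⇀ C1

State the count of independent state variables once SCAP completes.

2  (C1, I1 all integral)

#2 →Sf1  (source Sf1 imposes f)
#1 →I1  (I1 outputs flow p/I1)
#0 →J2  (closing 0-jn rule on J2)
#3 →J1  (J1: last free bond brings effort in)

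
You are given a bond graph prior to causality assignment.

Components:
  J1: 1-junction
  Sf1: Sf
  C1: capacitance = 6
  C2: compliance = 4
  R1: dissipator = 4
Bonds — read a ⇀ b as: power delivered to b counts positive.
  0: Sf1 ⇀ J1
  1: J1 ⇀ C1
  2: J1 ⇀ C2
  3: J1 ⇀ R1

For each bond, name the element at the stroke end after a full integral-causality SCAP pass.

β0 |Sf1
β1 |J1
β2 |J1
β3 |J1

β0 →Sf1  (Sf1: flow source, stroke at near end)
β1 →J1  (J1 flow already set via bond 0)
β2 →J1  (1-jn J1 has f-setter on 0)
β3 →J1  (J1: bond 0 brought flow, rest push out)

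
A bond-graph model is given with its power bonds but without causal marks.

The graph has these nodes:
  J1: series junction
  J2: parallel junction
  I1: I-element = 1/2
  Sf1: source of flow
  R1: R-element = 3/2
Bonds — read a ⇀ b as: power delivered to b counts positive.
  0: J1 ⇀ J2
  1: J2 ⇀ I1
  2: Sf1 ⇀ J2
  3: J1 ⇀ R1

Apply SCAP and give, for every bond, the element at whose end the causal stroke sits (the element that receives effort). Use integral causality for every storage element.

bond 2 |Sf1  (source Sf1 imposes f)
bond 1 |I1  (I1 integral (f out))
bond 0 |J2  (only one effort-in slot at J2)
bond 3 |J1  (common-f at J1 fixed by 0)

β0 stroke at J2
β1 stroke at I1
β2 stroke at Sf1
β3 stroke at J1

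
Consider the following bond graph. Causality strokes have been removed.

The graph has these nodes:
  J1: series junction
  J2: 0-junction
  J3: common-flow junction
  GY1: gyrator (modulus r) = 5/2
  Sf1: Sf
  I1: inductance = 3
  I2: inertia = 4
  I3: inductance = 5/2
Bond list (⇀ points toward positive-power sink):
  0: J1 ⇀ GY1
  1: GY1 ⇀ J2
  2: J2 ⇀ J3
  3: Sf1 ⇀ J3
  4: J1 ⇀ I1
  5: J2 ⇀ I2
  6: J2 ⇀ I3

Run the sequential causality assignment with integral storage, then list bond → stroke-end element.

b0 →J1
b1 →J2
b2 →J3
b3 →Sf1
b4 →I1
b5 →I2
b6 →I3

bond 3 stroke at Sf1  (Sf1 (Sf) sets flow on bond)
bond 2 stroke at J3  (1-jn J3 has f-setter on 3)
bond 4 stroke at I1  (I1 outputs flow p/I1)
bond 0 stroke at J1  (J1 flow already set via bond 4)
bond 1 stroke at J2  (GY1: gyrator matches bond 0)
bond 5 stroke at I2  (J2: bond 1 brought effort, rest push out)
bond 6 stroke at I3  (J2 effort already set via bond 1)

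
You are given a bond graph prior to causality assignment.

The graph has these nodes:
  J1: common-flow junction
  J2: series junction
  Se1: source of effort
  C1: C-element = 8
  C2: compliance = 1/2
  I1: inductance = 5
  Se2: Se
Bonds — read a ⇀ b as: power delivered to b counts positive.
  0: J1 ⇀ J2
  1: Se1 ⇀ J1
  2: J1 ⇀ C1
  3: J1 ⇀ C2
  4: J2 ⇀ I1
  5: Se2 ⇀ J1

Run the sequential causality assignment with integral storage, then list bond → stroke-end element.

bond 0 →J2
bond 1 →J1
bond 2 →J1
bond 3 →J1
bond 4 →I1
bond 5 →J1

β1 →J1  (Se1 fixes effort; stroke away)
β5 →J1  (source Se2 imposes e)
β2 →J1  (C1: C, integral causality)
β3 →J1  (C2 outputs effort q/C2)
β0 →J2  (J1 needs exactly one f-in)
β4 →I1  (only one flow-in slot at J2)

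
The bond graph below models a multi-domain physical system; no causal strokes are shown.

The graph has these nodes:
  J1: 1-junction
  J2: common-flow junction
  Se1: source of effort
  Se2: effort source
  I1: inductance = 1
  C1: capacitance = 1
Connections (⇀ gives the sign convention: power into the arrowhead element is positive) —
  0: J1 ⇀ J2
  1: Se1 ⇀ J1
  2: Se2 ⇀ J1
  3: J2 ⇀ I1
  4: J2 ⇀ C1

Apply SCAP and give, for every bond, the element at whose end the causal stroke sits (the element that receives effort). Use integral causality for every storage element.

#0 |J2
#1 |J1
#2 |J1
#3 |I1
#4 |J2

#1 →J1  (source Se1 imposes e)
#2 →J1  (Se2 (Se) sets effort on bond)
#0 →J2  (only one flow-in slot at J1)
#3 →I1  (I1: I, integral causality)
#4 →J2  (1-jn J2 has f-setter on 3)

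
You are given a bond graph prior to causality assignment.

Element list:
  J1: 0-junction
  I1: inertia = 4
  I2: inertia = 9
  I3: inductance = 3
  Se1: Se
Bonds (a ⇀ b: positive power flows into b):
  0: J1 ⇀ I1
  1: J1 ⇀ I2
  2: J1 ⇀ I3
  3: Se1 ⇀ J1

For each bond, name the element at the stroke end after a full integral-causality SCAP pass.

β3 stroke at J1  (source Se1 imposes e)
β0 stroke at I1  (common-e at J1 fixed by 3)
β1 stroke at I2  (common-e at J1 fixed by 3)
β2 stroke at I3  (J1 effort already set via bond 3)

b0 →I1
b1 →I2
b2 →I3
b3 →J1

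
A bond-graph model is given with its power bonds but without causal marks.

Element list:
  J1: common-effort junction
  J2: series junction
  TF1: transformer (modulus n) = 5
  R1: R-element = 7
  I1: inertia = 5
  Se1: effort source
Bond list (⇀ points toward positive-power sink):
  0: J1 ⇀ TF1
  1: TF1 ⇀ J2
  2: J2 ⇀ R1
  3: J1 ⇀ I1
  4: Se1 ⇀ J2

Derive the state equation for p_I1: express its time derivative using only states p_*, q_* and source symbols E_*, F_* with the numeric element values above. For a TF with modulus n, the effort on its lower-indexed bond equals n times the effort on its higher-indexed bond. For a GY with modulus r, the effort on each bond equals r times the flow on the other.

dp_I1/dt = -5*E_Se1 - 35*p_I1

b4 stroke→J2  (Se1 (Se) sets effort on bond)
b3 stroke→I1  (prefer integral on I1)
b0 stroke→J1  (J1: last free bond brings effort in)
b1 stroke→TF1  (through TF1, causality passes straight; one stroke at TF1)
b2 stroke→J2  (J2 flow already set via bond 1)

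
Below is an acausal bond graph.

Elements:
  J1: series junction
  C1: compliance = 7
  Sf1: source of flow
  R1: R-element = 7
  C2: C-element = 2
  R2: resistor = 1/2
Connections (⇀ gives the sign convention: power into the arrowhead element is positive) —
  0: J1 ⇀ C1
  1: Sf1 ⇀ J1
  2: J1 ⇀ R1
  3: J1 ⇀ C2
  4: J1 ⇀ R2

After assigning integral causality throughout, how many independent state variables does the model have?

#1 stroke at Sf1  (source Sf1 imposes f)
#0 stroke at J1  (common-f at J1 fixed by 1)
#2 stroke at J1  (J1 flow already set via bond 1)
#3 stroke at J1  (common-f at J1 fixed by 1)
#4 stroke at J1  (1-jn J1 has f-setter on 1)

2  (C1, C2 all integral)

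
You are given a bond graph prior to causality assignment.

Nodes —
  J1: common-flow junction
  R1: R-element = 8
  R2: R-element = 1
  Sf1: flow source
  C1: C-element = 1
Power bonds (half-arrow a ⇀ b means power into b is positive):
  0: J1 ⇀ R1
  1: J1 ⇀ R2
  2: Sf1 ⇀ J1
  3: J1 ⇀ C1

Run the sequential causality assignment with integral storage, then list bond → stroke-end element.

#0 |J1
#1 |J1
#2 |Sf1
#3 |J1

b2 →Sf1  (source Sf1 imposes f)
b0 →J1  (1-jn J1 has f-setter on 2)
b1 →J1  (J1: bond 2 brought flow, rest push out)
b3 →J1  (common-f at J1 fixed by 2)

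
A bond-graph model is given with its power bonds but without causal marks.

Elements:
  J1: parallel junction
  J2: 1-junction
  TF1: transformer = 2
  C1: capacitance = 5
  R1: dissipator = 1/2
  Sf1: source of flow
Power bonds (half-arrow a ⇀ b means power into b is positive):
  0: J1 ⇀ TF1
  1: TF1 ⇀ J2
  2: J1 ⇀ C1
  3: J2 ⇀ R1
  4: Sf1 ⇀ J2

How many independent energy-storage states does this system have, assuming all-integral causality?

b4 stroke→Sf1  (Sf1: flow source, stroke at near end)
b1 stroke→J2  (J2 flow already set via bond 4)
b3 stroke→J2  (1-jn J2 has f-setter on 4)
b0 stroke→TF1  (TF1: transformer flips bond 1)
b2 stroke→J1  (J1 needs exactly one e-in)

1  (C1 all integral)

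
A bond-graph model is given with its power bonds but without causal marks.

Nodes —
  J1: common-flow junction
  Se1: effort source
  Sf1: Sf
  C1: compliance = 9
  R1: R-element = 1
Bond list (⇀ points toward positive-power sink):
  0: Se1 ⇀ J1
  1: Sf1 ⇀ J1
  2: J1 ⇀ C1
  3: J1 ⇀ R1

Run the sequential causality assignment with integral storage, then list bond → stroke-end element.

#0 →J1  (Se1 (Se) sets effort on bond)
#1 →Sf1  (Sf1 (Sf) sets flow on bond)
#2 →J1  (1-jn J1 has f-setter on 1)
#3 →J1  (J1: bond 1 brought flow, rest push out)

b0 →J1
b1 →Sf1
b2 →J1
b3 →J1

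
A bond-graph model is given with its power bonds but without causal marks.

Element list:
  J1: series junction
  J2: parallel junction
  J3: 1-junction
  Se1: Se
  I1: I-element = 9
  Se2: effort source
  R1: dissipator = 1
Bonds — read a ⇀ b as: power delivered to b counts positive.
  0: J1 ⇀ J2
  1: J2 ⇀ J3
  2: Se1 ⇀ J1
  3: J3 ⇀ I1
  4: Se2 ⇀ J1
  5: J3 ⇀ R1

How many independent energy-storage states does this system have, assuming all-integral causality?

b2 →J1  (Se1: effort source, stroke at far end)
b4 →J1  (Se2: effort source, stroke at far end)
b0 →J2  (J1 needs exactly one f-in)
b1 →J3  (J2 effort already set via bond 0)
b3 →I1  (I1 outputs flow p/I1)
b5 →J3  (common-f at J3 fixed by 3)

1  (I1 all integral)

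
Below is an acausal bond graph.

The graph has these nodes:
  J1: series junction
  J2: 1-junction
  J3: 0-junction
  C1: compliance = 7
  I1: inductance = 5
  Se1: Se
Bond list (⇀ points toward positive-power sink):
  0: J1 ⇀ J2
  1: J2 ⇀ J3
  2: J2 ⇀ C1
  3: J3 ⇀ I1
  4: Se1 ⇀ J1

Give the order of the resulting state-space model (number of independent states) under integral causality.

β4 stroke→J1  (Se1: effort source, stroke at far end)
β0 stroke→J2  (J1 needs exactly one f-in)
β2 stroke→J2  (C1: C, integral causality)
β1 stroke→J3  (only one flow-in slot at J2)
β3 stroke→I1  (J3 effort already set via bond 1)

2  (C1, I1 all integral)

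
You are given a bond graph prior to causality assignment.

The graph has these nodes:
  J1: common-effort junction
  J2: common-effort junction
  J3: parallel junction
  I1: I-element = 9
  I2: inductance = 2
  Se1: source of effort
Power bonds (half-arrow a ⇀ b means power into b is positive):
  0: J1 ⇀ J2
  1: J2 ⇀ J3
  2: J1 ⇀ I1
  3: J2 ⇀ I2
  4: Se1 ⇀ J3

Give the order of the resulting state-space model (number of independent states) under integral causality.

#4 →J3  (Se1 (Se) sets effort on bond)
#1 →J2  (J3 effort already set via bond 4)
#0 →J1  (0-jn J2 has e-setter on 1)
#3 →I2  (J2: bond 1 brought effort, rest push out)
#2 →I1  (common-e at J1 fixed by 0)

2  (I1, I2 all integral)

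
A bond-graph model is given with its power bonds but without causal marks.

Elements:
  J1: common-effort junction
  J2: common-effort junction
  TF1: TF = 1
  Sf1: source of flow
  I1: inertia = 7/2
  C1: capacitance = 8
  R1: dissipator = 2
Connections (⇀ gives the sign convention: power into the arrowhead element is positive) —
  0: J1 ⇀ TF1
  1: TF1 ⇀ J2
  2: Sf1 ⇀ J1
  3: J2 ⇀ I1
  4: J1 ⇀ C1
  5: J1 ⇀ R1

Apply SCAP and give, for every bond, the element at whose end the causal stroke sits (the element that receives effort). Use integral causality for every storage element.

b2 stroke at Sf1  (Sf1 fixes flow; stroke at Sf1)
b3 stroke at I1  (I1 integral (f out))
b1 stroke at J2  (only one effort-in slot at J2)
b0 stroke at TF1  (TF1 one-in-one-out from 1)
b4 stroke at J1  (prefer integral on C1)
b5 stroke at R1  (J1: bond 4 brought effort, rest push out)

b0 →TF1
b1 →J2
b2 →Sf1
b3 →I1
b4 →J1
b5 →R1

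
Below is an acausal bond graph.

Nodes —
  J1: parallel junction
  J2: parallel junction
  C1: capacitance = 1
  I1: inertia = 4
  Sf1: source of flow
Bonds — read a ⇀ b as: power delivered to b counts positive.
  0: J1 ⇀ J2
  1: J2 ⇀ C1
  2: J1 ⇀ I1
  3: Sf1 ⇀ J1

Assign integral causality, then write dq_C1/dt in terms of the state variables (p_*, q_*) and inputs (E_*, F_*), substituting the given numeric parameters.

bond 3 stroke at Sf1  (source Sf1 imposes f)
bond 1 stroke at J2  (C1: C, integral causality)
bond 0 stroke at J1  (0-jn J2 has e-setter on 1)
bond 2 stroke at I1  (J1: bond 0 brought effort, rest push out)

dq_C1/dt = F_Sf1 - p_I1/4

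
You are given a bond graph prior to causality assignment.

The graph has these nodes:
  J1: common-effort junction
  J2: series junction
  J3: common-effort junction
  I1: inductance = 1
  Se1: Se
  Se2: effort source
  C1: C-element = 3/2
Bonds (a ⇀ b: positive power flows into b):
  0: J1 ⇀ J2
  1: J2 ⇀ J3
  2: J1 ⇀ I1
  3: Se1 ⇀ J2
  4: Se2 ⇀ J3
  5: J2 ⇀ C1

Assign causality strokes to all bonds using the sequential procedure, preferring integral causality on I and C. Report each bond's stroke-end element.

bond 3 stroke→J2  (source Se1 imposes e)
bond 4 stroke→J3  (source Se2 imposes e)
bond 1 stroke→J2  (0-jn J3 has e-setter on 4)
bond 2 stroke→I1  (I1 outputs flow p/I1)
bond 0 stroke→J1  (closing 0-jn rule on J1)
bond 5 stroke→J2  (1-jn J2 has f-setter on 0)

bond 0 stroke at J1
bond 1 stroke at J2
bond 2 stroke at I1
bond 3 stroke at J2
bond 4 stroke at J3
bond 5 stroke at J2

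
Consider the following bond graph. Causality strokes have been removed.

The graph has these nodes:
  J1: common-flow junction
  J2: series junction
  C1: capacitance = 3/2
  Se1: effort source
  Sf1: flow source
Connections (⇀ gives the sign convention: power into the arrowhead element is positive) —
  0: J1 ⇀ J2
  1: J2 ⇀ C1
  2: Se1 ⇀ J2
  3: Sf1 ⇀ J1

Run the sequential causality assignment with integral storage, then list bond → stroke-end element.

β2 |J2  (Se1 fixes effort; stroke away)
β3 |Sf1  (Sf1 fixes flow; stroke at Sf1)
β0 |J1  (common-f at J1 fixed by 3)
β1 |J2  (J2: bond 0 brought flow, rest push out)

#0 |J1
#1 |J2
#2 |J2
#3 |Sf1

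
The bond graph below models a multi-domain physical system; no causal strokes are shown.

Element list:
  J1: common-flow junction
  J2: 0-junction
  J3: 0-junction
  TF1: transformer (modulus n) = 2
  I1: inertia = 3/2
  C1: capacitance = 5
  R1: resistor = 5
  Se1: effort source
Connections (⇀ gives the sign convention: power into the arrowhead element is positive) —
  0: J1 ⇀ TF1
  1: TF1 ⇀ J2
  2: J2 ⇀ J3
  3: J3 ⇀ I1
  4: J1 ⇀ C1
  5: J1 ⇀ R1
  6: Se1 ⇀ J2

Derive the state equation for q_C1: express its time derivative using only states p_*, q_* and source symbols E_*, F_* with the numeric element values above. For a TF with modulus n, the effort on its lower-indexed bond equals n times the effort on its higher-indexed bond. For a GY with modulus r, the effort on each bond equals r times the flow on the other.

dq_C1/dt = -2*E_Se1/5 - q_C1/25

#6 stroke→J2  (Se1 (Se) sets effort on bond)
#1 stroke→TF1  (J2 effort already set via bond 6)
#2 stroke→J3  (0-jn J2 has e-setter on 6)
#3 stroke→I1  (common-e at J3 fixed by 2)
#0 stroke→J1  (TF1 one-in-one-out from 1)
#4 stroke→J1  (prefer integral on C1)
#5 stroke→R1  (J1 needs exactly one f-in)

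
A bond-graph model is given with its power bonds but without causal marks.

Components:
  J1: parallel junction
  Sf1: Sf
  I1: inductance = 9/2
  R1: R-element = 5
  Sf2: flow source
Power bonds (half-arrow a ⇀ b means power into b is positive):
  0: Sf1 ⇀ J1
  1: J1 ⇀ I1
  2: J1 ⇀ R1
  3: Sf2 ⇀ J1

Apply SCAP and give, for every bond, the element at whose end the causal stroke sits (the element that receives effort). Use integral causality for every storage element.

b0 stroke at Sf1
b1 stroke at I1
b2 stroke at J1
b3 stroke at Sf2

b0 →Sf1  (Sf1 (Sf) sets flow on bond)
b3 →Sf2  (Sf2 (Sf) sets flow on bond)
b1 →I1  (I1: I, integral causality)
b2 →J1  (J1: last free bond brings effort in)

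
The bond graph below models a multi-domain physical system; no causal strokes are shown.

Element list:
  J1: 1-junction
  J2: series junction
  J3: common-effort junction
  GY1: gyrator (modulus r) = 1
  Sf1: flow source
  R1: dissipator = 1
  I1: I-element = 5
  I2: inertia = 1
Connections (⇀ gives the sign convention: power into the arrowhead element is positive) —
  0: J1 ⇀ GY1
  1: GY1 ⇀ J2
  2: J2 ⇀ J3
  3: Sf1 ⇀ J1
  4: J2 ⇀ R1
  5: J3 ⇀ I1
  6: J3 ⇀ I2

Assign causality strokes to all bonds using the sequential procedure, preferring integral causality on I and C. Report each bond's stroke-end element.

b0 →J1
b1 →J2
b2 →J3
b3 →Sf1
b4 →J2
b5 →I1
b6 →I2

#3 stroke→Sf1  (Sf1: flow source, stroke at near end)
#0 stroke→J1  (J1 flow already set via bond 3)
#1 stroke→J2  (through GY1, causality inverts; strokes same side of GY1)
#5 stroke→I1  (I1 outputs flow p/I1)
#6 stroke→I2  (I2 outputs flow p/I2)
#2 stroke→J3  (J3 needs exactly one e-in)
#4 stroke→J2  (common-f at J2 fixed by 2)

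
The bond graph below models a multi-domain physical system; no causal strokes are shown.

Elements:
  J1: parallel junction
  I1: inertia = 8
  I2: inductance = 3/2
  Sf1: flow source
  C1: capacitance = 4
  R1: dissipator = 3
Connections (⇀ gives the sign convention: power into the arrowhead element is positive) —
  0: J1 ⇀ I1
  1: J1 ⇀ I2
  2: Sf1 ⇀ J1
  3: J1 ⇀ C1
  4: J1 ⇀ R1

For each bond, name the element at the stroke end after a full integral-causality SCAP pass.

#0 stroke→I1
#1 stroke→I2
#2 stroke→Sf1
#3 stroke→J1
#4 stroke→R1

#2 →Sf1  (source Sf1 imposes f)
#0 →I1  (I1 outputs flow p/I1)
#1 →I2  (I2 integral (f out))
#3 →J1  (C1 integral (e out))
#4 →R1  (J1 effort already set via bond 3)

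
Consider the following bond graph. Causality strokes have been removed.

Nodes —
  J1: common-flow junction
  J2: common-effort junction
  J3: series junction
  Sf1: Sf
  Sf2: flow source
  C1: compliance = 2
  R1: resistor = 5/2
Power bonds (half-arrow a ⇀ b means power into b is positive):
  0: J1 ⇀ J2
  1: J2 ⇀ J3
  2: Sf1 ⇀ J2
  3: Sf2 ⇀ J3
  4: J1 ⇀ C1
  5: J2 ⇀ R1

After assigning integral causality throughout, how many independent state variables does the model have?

#2 |Sf1  (Sf1 fixes flow; stroke at Sf1)
#3 |Sf2  (Sf2 (Sf) sets flow on bond)
#1 |J3  (1-jn J3 has f-setter on 3)
#4 |J1  (C1 integral (e out))
#0 |J2  (only one flow-in slot at J1)
#5 |R1  (J2 effort already set via bond 0)

1  (C1 all integral)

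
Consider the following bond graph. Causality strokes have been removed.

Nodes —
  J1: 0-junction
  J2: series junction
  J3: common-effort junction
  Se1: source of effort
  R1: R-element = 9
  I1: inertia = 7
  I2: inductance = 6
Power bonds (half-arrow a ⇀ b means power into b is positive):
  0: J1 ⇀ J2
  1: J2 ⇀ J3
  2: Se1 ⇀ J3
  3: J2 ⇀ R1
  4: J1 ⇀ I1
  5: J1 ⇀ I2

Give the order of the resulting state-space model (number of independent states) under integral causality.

2  (I1, I2 all integral)

#2 stroke→J3  (Se1: effort source, stroke at far end)
#1 stroke→J2  (J3 effort already set via bond 2)
#4 stroke→I1  (I1: I, integral causality)
#5 stroke→I2  (I2: I, integral causality)
#0 stroke→J1  (only one effort-in slot at J1)
#3 stroke→J2  (J2 flow already set via bond 0)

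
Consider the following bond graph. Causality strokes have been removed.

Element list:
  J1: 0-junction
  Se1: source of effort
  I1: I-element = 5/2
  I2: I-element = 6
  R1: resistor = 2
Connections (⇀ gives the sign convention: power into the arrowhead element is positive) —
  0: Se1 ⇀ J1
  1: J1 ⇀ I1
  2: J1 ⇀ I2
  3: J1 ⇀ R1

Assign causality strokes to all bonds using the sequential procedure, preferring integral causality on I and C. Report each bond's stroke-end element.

β0 stroke→J1
β1 stroke→I1
β2 stroke→I2
β3 stroke→R1

b0 stroke→J1  (source Se1 imposes e)
b1 stroke→I1  (common-e at J1 fixed by 0)
b2 stroke→I2  (common-e at J1 fixed by 0)
b3 stroke→R1  (J1 effort already set via bond 0)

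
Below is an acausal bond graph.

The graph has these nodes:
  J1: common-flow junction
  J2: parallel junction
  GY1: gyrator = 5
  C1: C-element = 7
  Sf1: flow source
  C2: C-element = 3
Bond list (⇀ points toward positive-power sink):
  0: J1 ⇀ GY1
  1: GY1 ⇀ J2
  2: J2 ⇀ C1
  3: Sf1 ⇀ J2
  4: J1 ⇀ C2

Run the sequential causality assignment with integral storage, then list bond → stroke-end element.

bond 0 |GY1
bond 1 |GY1
bond 2 |J2
bond 3 |Sf1
bond 4 |J1

β3 stroke at Sf1  (Sf1 fixes flow; stroke at Sf1)
β2 stroke at J2  (C1 integral (e out))
β1 stroke at GY1  (J2: bond 2 brought effort, rest push out)
β0 stroke at GY1  (through GY1, causality inverts; strokes same side of GY1)
β4 stroke at J1  (J1 flow already set via bond 0)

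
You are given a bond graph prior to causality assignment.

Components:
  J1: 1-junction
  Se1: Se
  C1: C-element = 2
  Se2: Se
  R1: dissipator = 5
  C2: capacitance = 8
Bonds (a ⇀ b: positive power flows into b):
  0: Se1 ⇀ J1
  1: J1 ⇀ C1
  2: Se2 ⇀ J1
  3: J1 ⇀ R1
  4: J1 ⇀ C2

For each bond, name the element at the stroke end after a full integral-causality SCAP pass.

b0 stroke at J1
b1 stroke at J1
b2 stroke at J1
b3 stroke at R1
b4 stroke at J1

bond 0 stroke→J1  (source Se1 imposes e)
bond 2 stroke→J1  (source Se2 imposes e)
bond 1 stroke→J1  (prefer integral on C1)
bond 4 stroke→J1  (C2: C, integral causality)
bond 3 stroke→R1  (closing 1-jn rule on J1)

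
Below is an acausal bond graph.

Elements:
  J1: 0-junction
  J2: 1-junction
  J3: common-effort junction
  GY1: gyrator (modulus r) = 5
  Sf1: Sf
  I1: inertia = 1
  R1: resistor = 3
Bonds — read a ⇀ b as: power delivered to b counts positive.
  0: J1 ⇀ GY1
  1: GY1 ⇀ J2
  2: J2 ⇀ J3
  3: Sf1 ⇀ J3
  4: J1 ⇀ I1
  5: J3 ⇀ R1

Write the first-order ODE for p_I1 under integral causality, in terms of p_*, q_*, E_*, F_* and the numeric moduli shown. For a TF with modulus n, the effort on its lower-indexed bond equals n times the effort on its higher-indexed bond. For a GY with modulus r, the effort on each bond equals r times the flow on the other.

dp_I1/dt = -5*F_Sf1 - 25*p_I1/3

bond 3 →Sf1  (Sf1 fixes flow; stroke at Sf1)
bond 4 →I1  (prefer integral on I1)
bond 0 →J1  (J1 needs exactly one e-in)
bond 1 →J2  (GY1 both-in/both-out from 0)
bond 2 →J3  (J2 needs exactly one f-in)
bond 5 →R1  (common-e at J3 fixed by 2)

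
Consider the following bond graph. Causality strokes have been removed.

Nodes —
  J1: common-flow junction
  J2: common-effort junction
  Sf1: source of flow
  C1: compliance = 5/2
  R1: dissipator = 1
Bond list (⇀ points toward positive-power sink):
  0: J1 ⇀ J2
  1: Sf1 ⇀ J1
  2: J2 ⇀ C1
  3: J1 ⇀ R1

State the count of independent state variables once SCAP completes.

1  (C1 all integral)

b1 stroke at Sf1  (source Sf1 imposes f)
b0 stroke at J1  (J1: bond 1 brought flow, rest push out)
b3 stroke at J1  (common-f at J1 fixed by 1)
b2 stroke at J2  (only one effort-in slot at J2)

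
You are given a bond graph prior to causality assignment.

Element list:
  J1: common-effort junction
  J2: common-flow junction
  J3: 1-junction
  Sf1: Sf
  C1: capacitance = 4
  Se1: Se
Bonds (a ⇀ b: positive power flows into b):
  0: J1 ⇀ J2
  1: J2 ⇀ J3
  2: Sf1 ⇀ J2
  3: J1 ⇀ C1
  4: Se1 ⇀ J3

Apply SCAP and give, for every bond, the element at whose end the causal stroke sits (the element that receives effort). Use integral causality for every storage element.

β2 |Sf1  (Sf1: flow source, stroke at near end)
β4 |J3  (source Se1 imposes e)
β0 |J2  (common-f at J2 fixed by 2)
β1 |J2  (1-jn J2 has f-setter on 2)
β3 |J1  (only one effort-in slot at J1)

#0 |J2
#1 |J2
#2 |Sf1
#3 |J1
#4 |J3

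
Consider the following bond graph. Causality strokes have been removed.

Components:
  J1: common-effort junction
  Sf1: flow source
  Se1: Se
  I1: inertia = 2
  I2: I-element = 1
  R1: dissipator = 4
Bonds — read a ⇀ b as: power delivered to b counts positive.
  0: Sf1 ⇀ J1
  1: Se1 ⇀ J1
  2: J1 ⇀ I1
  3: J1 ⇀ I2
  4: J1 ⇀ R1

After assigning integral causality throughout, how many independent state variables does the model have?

#0 stroke at Sf1  (Sf1 fixes flow; stroke at Sf1)
#1 stroke at J1  (Se1 (Se) sets effort on bond)
#2 stroke at I1  (J1: bond 1 brought effort, rest push out)
#3 stroke at I2  (common-e at J1 fixed by 1)
#4 stroke at R1  (J1: bond 1 brought effort, rest push out)

2  (I1, I2 all integral)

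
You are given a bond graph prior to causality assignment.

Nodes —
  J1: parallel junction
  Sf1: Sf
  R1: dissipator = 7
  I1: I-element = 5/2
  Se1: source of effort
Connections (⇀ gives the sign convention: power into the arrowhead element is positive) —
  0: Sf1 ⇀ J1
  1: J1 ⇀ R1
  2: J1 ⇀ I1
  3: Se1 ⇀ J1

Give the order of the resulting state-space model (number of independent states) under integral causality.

bond 0 stroke at Sf1  (Sf1 fixes flow; stroke at Sf1)
bond 3 stroke at J1  (Se1 (Se) sets effort on bond)
bond 1 stroke at R1  (J1: bond 3 brought effort, rest push out)
bond 2 stroke at I1  (J1: bond 3 brought effort, rest push out)

1  (I1 all integral)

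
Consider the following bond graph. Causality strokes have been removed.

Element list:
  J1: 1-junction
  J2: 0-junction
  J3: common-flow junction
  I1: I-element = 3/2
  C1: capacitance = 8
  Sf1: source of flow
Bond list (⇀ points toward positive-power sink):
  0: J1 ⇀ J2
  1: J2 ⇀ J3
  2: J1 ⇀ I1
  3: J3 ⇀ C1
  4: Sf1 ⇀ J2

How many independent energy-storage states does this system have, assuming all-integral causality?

b4 stroke at Sf1  (source Sf1 imposes f)
b2 stroke at I1  (prefer integral on I1)
b0 stroke at J1  (J1: bond 2 brought flow, rest push out)
b1 stroke at J2  (only one effort-in slot at J2)
b3 stroke at J3  (J3 flow already set via bond 1)

2  (C1, I1 all integral)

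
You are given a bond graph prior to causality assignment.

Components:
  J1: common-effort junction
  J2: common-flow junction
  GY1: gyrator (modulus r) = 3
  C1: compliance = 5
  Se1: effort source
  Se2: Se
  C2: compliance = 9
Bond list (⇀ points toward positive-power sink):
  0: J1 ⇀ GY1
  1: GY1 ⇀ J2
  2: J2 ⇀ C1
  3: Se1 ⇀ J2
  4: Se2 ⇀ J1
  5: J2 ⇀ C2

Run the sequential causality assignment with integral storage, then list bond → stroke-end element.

#3 stroke at J2  (Se1 fixes effort; stroke away)
#4 stroke at J1  (Se2: effort source, stroke at far end)
#0 stroke at GY1  (J1 effort already set via bond 4)
#1 stroke at GY1  (through GY1, causality inverts; strokes same side of GY1)
#2 stroke at J2  (J2 flow already set via bond 1)
#5 stroke at J2  (common-f at J2 fixed by 1)

#0 stroke→GY1
#1 stroke→GY1
#2 stroke→J2
#3 stroke→J2
#4 stroke→J1
#5 stroke→J2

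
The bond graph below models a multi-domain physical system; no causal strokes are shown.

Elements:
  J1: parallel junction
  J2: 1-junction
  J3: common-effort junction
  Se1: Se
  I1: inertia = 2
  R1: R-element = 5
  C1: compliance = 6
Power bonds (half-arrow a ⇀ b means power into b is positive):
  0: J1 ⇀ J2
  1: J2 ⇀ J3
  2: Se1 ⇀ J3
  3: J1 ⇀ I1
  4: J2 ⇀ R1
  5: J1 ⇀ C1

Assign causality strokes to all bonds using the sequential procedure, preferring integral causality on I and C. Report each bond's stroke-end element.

bond 2 stroke at J3  (Se1 (Se) sets effort on bond)
bond 1 stroke at J2  (J3: bond 2 brought effort, rest push out)
bond 3 stroke at I1  (I1 integral (f out))
bond 5 stroke at J1  (C1: C, integral causality)
bond 0 stroke at J2  (0-jn J1 has e-setter on 5)
bond 4 stroke at R1  (J2 needs exactly one f-in)

β0 |J2
β1 |J2
β2 |J3
β3 |I1
β4 |R1
β5 |J1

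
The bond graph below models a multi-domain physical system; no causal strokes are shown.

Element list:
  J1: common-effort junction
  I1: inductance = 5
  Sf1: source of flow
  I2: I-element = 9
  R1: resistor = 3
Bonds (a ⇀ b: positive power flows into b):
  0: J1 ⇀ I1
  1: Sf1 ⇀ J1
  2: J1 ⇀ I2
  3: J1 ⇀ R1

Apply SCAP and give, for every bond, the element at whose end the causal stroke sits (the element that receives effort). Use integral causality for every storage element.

b1 stroke at Sf1  (Sf1: flow source, stroke at near end)
b0 stroke at I1  (I1: I, integral causality)
b2 stroke at I2  (prefer integral on I2)
b3 stroke at J1  (closing 0-jn rule on J1)

β0 →I1
β1 →Sf1
β2 →I2
β3 →J1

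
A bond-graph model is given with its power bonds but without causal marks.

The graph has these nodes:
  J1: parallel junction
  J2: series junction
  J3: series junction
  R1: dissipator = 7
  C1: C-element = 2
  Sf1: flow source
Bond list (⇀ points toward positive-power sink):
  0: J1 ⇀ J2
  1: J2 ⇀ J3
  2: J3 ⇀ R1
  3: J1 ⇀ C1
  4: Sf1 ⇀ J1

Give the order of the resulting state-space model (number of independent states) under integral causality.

β4 →Sf1  (Sf1: flow source, stroke at near end)
β3 →J1  (C1: C, integral causality)
β0 →J2  (0-jn J1 has e-setter on 3)
β1 →J3  (closing 1-jn rule on J2)
β2 →R1  (only one flow-in slot at J3)

1  (C1 all integral)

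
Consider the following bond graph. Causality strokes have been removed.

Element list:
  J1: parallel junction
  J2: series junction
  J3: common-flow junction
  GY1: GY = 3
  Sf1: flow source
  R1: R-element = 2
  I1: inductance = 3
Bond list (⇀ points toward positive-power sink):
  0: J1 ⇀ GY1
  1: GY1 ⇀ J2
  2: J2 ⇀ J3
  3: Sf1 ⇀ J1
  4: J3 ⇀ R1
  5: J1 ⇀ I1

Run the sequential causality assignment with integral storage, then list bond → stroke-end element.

b0 |J1
b1 |J2
b2 |J3
b3 |Sf1
b4 |R1
b5 |I1

b3 |Sf1  (Sf1 fixes flow; stroke at Sf1)
b5 |I1  (I1: I, integral causality)
b0 |J1  (only one effort-in slot at J1)
b1 |J2  (GY1 both-in/both-out from 0)
b2 |J3  (closing 1-jn rule on J2)
b4 |R1  (only one flow-in slot at J3)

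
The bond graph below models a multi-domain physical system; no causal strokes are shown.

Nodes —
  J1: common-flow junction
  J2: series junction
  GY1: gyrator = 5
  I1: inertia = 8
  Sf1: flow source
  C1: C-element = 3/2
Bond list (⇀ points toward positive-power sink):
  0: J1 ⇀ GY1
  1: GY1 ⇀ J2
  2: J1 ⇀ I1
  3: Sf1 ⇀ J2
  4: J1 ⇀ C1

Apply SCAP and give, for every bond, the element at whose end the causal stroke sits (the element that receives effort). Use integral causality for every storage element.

bond 0 stroke→J1
bond 1 stroke→J2
bond 2 stroke→I1
bond 3 stroke→Sf1
bond 4 stroke→J1

β3 |Sf1  (Sf1 fixes flow; stroke at Sf1)
β1 |J2  (J2: bond 3 brought flow, rest push out)
β0 |J1  (GY GY1: same side as bond 1)
β2 |I1  (I1 integral (f out))
β4 |J1  (J1 flow already set via bond 2)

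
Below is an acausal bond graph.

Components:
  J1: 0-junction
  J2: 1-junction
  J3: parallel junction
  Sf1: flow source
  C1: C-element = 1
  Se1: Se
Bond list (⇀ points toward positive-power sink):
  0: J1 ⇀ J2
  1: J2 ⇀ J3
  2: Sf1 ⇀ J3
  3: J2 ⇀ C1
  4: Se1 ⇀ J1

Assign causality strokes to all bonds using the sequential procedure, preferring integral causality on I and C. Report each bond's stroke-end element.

bond 2 stroke at Sf1  (Sf1 (Sf) sets flow on bond)
bond 4 stroke at J1  (source Se1 imposes e)
bond 0 stroke at J2  (J1: bond 4 brought effort, rest push out)
bond 1 stroke at J3  (only one effort-in slot at J3)
bond 3 stroke at J2  (J2 flow already set via bond 1)

#0 |J2
#1 |J3
#2 |Sf1
#3 |J2
#4 |J1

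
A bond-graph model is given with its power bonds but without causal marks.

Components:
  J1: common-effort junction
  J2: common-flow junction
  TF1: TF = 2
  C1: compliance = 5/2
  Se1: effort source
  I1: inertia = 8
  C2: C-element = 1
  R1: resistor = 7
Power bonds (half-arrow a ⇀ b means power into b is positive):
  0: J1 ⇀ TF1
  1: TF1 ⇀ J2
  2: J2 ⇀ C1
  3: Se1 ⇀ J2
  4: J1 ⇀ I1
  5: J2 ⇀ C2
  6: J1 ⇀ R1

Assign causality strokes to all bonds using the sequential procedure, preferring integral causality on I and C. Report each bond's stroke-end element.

b0 stroke at J1
b1 stroke at TF1
b2 stroke at J2
b3 stroke at J2
b4 stroke at I1
b5 stroke at J2
b6 stroke at R1

b3 |J2  (Se1 fixes effort; stroke away)
b2 |J2  (C1: C, integral causality)
b4 |I1  (I1 outputs flow p/I1)
b5 |J2  (prefer integral on C2)
b1 |TF1  (closing 1-jn rule on J2)
b0 |J1  (through TF1, causality passes straight; one stroke at TF1)
b6 |R1  (common-e at J1 fixed by 0)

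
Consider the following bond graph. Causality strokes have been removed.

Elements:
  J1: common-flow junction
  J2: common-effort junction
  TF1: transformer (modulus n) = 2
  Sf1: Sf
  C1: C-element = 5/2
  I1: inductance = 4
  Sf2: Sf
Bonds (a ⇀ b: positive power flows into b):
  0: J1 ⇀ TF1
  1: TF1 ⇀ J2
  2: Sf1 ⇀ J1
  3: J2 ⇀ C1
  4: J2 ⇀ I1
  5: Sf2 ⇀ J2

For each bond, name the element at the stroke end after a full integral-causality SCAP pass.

β0 stroke at J1
β1 stroke at TF1
β2 stroke at Sf1
β3 stroke at J2
β4 stroke at I1
β5 stroke at Sf2

bond 2 →Sf1  (source Sf1 imposes f)
bond 5 →Sf2  (source Sf2 imposes f)
bond 0 →J1  (J1: bond 2 brought flow, rest push out)
bond 1 →TF1  (through TF1, causality passes straight; one stroke at TF1)
bond 3 →J2  (C1: C, integral causality)
bond 4 →I1  (common-e at J2 fixed by 3)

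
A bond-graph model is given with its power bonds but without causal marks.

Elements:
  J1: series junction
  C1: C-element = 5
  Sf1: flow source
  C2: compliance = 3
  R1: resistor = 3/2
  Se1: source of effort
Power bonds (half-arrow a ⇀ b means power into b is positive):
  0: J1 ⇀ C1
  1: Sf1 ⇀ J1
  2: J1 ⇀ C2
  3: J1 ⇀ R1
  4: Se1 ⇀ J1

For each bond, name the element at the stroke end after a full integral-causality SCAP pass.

β1 |Sf1  (Sf1 (Sf) sets flow on bond)
β4 |J1  (Se1 fixes effort; stroke away)
β0 |J1  (J1 flow already set via bond 1)
β2 |J1  (common-f at J1 fixed by 1)
β3 |J1  (J1: bond 1 brought flow, rest push out)

β0 stroke at J1
β1 stroke at Sf1
β2 stroke at J1
β3 stroke at J1
β4 stroke at J1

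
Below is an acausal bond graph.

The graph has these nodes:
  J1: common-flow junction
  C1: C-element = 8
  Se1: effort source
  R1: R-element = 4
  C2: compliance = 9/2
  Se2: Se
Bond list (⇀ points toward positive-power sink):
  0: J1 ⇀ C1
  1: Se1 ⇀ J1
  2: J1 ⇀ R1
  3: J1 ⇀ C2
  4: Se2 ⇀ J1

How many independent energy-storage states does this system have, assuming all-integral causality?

2  (C1, C2 all integral)

b1 stroke→J1  (Se1: effort source, stroke at far end)
b4 stroke→J1  (Se2: effort source, stroke at far end)
b0 stroke→J1  (prefer integral on C1)
b3 stroke→J1  (prefer integral on C2)
b2 stroke→R1  (closing 1-jn rule on J1)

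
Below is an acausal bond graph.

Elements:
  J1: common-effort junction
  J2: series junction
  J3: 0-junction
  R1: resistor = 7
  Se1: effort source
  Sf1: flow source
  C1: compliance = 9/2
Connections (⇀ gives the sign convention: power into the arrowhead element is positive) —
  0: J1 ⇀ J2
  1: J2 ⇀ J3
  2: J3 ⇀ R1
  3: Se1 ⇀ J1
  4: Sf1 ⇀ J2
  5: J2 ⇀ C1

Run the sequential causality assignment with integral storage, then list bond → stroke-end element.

β3 stroke→J1  (Se1 (Se) sets effort on bond)
β4 stroke→Sf1  (Sf1: flow source, stroke at near end)
β0 stroke→J2  (common-e at J1 fixed by 3)
β1 stroke→J2  (J2: bond 4 brought flow, rest push out)
β5 stroke→J2  (J2 flow already set via bond 4)
β2 stroke→J3  (only one effort-in slot at J3)

b0 |J2
b1 |J2
b2 |J3
b3 |J1
b4 |Sf1
b5 |J2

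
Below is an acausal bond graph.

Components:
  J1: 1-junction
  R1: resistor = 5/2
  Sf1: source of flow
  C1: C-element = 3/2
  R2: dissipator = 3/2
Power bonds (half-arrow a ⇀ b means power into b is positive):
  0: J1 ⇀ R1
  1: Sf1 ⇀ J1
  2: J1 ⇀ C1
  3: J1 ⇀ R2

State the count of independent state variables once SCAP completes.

bond 1 stroke at Sf1  (Sf1 fixes flow; stroke at Sf1)
bond 0 stroke at J1  (J1: bond 1 brought flow, rest push out)
bond 2 stroke at J1  (common-f at J1 fixed by 1)
bond 3 stroke at J1  (J1: bond 1 brought flow, rest push out)

1  (C1 all integral)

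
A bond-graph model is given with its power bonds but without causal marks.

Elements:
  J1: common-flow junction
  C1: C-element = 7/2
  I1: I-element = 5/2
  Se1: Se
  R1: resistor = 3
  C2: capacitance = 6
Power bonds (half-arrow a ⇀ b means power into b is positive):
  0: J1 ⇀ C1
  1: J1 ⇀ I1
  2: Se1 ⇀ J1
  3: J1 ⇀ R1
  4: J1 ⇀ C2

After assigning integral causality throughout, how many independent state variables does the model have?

β2 →J1  (source Se1 imposes e)
β0 →J1  (C1: C, integral causality)
β1 →I1  (I1 outputs flow p/I1)
β3 →J1  (common-f at J1 fixed by 1)
β4 →J1  (J1 flow already set via bond 1)

3  (C1, C2, I1 all integral)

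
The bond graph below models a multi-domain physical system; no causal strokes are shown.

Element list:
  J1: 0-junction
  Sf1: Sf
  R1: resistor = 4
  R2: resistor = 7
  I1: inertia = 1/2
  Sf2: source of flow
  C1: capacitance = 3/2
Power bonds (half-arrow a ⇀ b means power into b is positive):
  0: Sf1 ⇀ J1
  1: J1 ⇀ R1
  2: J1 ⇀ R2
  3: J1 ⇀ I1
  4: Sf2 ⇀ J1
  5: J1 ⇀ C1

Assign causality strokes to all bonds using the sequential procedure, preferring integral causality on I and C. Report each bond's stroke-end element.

#0 stroke at Sf1  (source Sf1 imposes f)
#4 stroke at Sf2  (Sf2: flow source, stroke at near end)
#3 stroke at I1  (I1 integral (f out))
#5 stroke at J1  (prefer integral on C1)
#1 stroke at R1  (J1 effort already set via bond 5)
#2 stroke at R2  (J1 effort already set via bond 5)

b0 stroke at Sf1
b1 stroke at R1
b2 stroke at R2
b3 stroke at I1
b4 stroke at Sf2
b5 stroke at J1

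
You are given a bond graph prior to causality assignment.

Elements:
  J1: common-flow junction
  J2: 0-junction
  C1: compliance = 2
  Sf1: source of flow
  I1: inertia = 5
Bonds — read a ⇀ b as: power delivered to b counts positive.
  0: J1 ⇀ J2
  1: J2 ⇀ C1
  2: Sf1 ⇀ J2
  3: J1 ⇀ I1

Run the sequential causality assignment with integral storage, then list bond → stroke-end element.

β0 →J1
β1 →J2
β2 →Sf1
β3 →I1

bond 2 stroke at Sf1  (source Sf1 imposes f)
bond 1 stroke at J2  (C1 outputs effort q/C1)
bond 0 stroke at J1  (J2 effort already set via bond 1)
bond 3 stroke at I1  (J1: last free bond brings flow in)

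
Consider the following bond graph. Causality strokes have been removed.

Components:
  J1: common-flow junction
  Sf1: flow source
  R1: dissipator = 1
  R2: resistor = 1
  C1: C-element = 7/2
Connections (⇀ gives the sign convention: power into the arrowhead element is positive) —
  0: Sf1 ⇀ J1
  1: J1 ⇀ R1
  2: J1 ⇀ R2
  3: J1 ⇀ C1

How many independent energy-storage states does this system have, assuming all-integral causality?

1  (C1 all integral)

#0 stroke→Sf1  (Sf1: flow source, stroke at near end)
#1 stroke→J1  (J1 flow already set via bond 0)
#2 stroke→J1  (1-jn J1 has f-setter on 0)
#3 stroke→J1  (common-f at J1 fixed by 0)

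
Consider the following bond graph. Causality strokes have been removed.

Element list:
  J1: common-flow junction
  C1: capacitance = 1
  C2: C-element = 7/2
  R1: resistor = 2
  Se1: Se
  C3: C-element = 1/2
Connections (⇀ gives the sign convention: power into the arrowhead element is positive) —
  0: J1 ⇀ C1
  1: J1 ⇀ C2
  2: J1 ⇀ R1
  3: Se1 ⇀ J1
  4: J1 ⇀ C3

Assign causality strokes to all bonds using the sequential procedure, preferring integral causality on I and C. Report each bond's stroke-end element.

b0 |J1
b1 |J1
b2 |R1
b3 |J1
b4 |J1

bond 3 →J1  (Se1 (Se) sets effort on bond)
bond 0 →J1  (C1: C, integral causality)
bond 1 →J1  (C2 integral (e out))
bond 4 →J1  (C3 integral (e out))
bond 2 →R1  (J1: last free bond brings flow in)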